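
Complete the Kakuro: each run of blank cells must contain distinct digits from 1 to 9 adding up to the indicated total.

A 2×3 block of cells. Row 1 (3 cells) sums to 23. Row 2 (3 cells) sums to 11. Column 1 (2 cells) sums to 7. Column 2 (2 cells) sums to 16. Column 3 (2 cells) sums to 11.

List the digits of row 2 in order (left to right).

1, 7, 3

23 in 3 cells must be {6,8,9}; 16 in 2 cells must be {7,9}.
The 23 across and the 7 down share only 6, so (1,1) = 6.
Given what's placed, (1,2) must be 9 to fit the 23 across and 16 down.
(1,3) = 23 − 15 = 8 completes the 23 across.
(2,1) = 7 − 6 = 1 completes the 7 down.
(2,2) = 16 − 9 = 7 completes the 16 down.
(2,3) = 11 − 8 = 3 completes the 11 across.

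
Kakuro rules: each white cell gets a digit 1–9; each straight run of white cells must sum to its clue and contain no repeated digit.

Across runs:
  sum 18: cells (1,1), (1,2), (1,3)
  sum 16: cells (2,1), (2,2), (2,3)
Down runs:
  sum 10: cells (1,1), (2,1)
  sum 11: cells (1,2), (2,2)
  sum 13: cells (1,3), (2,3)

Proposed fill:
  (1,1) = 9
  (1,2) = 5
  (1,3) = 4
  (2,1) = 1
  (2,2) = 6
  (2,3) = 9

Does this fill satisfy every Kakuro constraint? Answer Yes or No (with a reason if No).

Across: 9+5+4=18; 1+6+9=16. Down: 9+1=10; 5+6=11; 4+9=13. No digit repeats within any run.

Yes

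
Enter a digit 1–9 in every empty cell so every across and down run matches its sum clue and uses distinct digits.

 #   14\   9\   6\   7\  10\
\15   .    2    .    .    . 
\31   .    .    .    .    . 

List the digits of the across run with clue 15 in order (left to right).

5 2 1 3 4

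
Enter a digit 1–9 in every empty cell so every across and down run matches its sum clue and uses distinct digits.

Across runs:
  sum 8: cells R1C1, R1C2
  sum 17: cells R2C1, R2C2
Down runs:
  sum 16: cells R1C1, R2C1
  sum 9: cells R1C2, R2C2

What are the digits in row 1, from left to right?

17 in 2 cells must be {8,9}; 16 in 2 cells must be {7,9}.
The 8 across and the 16 down share only 7, so R1C1 = 7.
R1C2 = 8 − 7 = 1 completes the 8 across.
R2C1 = 16 − 7 = 9 completes the 16 down.
R2C2 = 17 − 9 = 8 completes the 17 across.

7 1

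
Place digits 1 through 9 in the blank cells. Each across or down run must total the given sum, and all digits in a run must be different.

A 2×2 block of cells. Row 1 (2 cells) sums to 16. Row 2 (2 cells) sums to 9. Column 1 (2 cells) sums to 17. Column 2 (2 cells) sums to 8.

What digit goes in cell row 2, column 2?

16 in 2 cells must be {7,9}; 17 in 2 cells must be {8,9}.
The 16 across and the 17 down share only 9, so (1,1) = 9.
(1,2) = 16 − 9 = 7 completes the 16 across.
(2,1) = 17 − 9 = 8 completes the 17 down.
(2,2) = 9 − 8 = 1 completes the 9 across.

1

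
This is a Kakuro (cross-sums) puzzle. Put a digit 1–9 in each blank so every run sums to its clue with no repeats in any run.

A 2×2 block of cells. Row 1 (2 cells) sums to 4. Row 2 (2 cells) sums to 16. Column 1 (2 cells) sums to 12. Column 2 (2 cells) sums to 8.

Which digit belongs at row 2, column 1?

9

4 in 2 cells must be {1,3}; 16 in 2 cells must be {7,9}.
The 4 across and the 12 down share only 3, so (1,1) = 3.
(1,2) = 4 − 3 = 1 completes the 4 across.
(2,1) = 12 − 3 = 9 completes the 12 down.
(2,2) = 16 − 9 = 7 completes the 16 across.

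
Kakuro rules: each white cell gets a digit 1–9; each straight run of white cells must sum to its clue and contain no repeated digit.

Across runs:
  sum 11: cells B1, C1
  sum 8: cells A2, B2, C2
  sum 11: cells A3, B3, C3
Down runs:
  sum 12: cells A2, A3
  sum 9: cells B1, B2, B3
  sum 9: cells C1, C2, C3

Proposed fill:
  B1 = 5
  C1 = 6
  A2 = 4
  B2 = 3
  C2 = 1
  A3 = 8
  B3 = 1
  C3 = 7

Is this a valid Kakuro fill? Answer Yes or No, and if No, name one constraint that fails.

No — the down run C1–C3 sums to 14, not 9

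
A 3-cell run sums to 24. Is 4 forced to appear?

The only way to make 24 from 3 distinct digits is {7,8,9}, which does not contain 4.

No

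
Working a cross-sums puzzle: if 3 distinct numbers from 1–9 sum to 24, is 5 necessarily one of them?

The only way to make 24 from 3 distinct digits is {7,8,9}, which does not contain 5.

No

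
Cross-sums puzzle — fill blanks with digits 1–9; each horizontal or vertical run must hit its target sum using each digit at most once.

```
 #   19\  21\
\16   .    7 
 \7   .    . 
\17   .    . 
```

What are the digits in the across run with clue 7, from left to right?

2 5

16 in 2 cells must be {7,9}; 17 in 2 cells must be {8,9}.
R1C1 = 16 − 7 = 9 completes the 16 across.
Given what's placed, R3C1 must be 8 to fit the 17 across and 19 down.
R3C2 = 17 − 8 = 9 completes the 17 across.
R2C1 = 19 − 17 = 2 completes the 19 down.
R2C2 = 7 − 2 = 5 completes the 7 across.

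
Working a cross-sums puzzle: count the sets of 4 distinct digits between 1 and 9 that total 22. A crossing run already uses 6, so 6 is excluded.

4 distinct digits from 1–9 sum between 10 and 30.
Dropping sets that contain 6.
Enumerating: {1,4,8,9}, {1,5,7,9}, {2,3,8,9}, {2,4,7,9}, {2,5,7,8}, {3,4,7,8}.

6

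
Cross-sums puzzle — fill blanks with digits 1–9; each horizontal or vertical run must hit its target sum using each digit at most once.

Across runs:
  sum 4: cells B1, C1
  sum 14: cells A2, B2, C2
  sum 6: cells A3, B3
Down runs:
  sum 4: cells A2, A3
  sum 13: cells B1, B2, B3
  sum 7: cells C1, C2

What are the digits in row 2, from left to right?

3 7 4

4 in 2 cells must be {1,3}.
The 6 across and the 4 down share only 1, so A3 = 1.
B3 = 6 − 1 = 5 completes the 6 across.
B1 = 1: the only remaining digit allowed by both the 4 across and the 13 down.
C1 = 4 − 1 = 3 completes the 4 across.
A2 = 4 − 1 = 3 completes the 4 down.
B2 = 13 − 6 = 7 completes the 13 down.
C2 = 14 − 10 = 4 completes the 14 across.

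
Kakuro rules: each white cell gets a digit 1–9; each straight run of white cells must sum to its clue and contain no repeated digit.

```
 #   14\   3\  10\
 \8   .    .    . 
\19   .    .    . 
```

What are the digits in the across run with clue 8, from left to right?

3 in 2 cells must be {1,2}.
The 8 across and the 14 down share only 5, so R1C1 = 5.
R2C1 = 14 − 5 = 9 completes the 14 down.
Given what's placed, R2C2 must be 2 to fit the 19 across and 3 down.
R2C3 = 19 − 11 = 8 completes the 19 across.
R1C2 = 3 − 2 = 1 completes the 3 down.
R1C3 = 8 − 6 = 2 completes the 8 across.

5 1 2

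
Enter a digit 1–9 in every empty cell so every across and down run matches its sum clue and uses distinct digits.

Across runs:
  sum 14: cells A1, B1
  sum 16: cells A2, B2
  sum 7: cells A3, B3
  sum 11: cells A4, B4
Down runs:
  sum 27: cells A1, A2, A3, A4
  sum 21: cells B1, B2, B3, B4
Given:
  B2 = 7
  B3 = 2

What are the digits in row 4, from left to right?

7, 4

16 in 2 cells must be {7,9}.
A2 = 16 − 7 = 9 completes the 16 across.
A3 = 7 − 2 = 5 completes the 7 across.
Given what's placed, A1 must be 6 to fit the 14 across and 27 down.
B1 = 14 − 6 = 8 completes the 14 across.
A4 = 27 − 20 = 7 completes the 27 down.
B4 = 11 − 7 = 4 completes the 11 across.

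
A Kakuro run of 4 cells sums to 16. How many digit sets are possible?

4 distinct digits from 1–9 sum between 10 and 30.

8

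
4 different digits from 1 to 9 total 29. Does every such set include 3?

The only way to make 29 from 4 distinct digits is {5,7,8,9}, which does not contain 3.

No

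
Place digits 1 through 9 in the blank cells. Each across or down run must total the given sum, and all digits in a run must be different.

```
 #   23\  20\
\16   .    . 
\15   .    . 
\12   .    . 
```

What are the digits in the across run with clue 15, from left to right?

16 in 2 cells must be {7,9}; 23 in 3 cells must be {6,8,9}.
The 16 across and the 23 down share only 9, so R1C1 = 9.
R1C2 = 16 − 9 = 7 completes the 16 across.
Given what's placed, R3C1 must be 8 to fit the 12 across and 23 down.
R3C2 = 12 − 8 = 4 completes the 12 across.
R2C1 = 23 − 17 = 6 completes the 23 down.
R2C2 = 15 − 6 = 9 completes the 15 across.

6, 9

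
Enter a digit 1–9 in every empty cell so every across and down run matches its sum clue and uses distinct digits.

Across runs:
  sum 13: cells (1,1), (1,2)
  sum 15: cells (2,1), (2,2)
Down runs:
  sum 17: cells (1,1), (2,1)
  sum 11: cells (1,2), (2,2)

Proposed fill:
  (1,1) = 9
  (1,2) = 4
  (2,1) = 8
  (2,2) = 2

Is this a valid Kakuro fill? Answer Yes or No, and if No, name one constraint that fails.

No — the across run (2,1)–(2,2) sums to 10, not 15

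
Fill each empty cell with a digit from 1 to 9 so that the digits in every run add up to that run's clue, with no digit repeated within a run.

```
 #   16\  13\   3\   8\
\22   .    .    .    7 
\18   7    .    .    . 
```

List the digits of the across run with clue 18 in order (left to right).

7 8 2 1

16 in 2 cells must be {7,9}; 3 in 2 cells must be {1,2}.
R1C1 = 16 − 7 = 9 completes the 16 down.
R2C4 = 8 − 7 = 1 completes the 8 down.
Given what's placed, R2C3 must be 2 to fit the 18 across and 3 down.
R1C3 = 3 − 2 = 1 completes the 3 down.
R2C2 = 18 − 10 = 8 completes the 18 across.
R1C2 = 22 − 17 = 5 completes the 22 across.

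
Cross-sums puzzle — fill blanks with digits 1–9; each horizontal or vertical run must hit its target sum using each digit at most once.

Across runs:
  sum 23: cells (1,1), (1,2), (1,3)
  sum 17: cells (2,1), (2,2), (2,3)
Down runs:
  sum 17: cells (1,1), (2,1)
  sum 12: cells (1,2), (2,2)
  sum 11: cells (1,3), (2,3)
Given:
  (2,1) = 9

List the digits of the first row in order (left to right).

8 9 6

23 in 3 cells must be {6,8,9}; 17 in 2 cells must be {8,9}.
(1,1) = 17 − 9 = 8 completes the 17 down.
Given what's placed, (1,2) must be 9 to fit the 23 across and 12 down.
(1,3) = 23 − 17 = 6 completes the 23 across.
(2,2) = 12 − 9 = 3 completes the 12 down.
(2,3) = 17 − 12 = 5 completes the 17 across.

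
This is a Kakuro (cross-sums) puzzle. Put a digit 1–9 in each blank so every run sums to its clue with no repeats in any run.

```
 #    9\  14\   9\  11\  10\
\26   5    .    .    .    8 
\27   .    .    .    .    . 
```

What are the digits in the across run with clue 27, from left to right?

4, 8, 6, 7, 2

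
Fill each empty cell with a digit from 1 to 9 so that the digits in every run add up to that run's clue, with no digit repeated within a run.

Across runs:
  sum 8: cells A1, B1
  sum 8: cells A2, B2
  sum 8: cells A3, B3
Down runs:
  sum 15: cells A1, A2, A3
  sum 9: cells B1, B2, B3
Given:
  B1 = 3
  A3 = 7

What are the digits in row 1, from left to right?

5 3

A1 = 8 − 3 = 5 completes the 8 across.
A2 = 15 − 12 = 3 completes the 15 down.
B2 = 8 − 3 = 5 completes the 8 across.
B3 = 8 − 7 = 1 completes the 8 across.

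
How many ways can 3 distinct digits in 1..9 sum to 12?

7

3 distinct digits from 1–9 sum between 6 and 24.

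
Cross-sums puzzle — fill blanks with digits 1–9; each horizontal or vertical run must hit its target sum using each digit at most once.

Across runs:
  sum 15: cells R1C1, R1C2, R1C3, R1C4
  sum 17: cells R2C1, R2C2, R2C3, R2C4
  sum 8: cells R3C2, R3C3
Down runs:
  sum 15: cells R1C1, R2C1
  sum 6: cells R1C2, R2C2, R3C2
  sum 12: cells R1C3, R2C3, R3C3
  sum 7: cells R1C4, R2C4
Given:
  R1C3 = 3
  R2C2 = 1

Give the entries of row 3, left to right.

3 5

6 in 3 cells must be {1,2,3}.
R1C2 = 2: the only remaining digit allowed by both the 15 across and the 6 down.
R3C2 = 6 − 3 = 3 completes the 6 down.
R3C3 = 8 − 3 = 5 completes the 8 across.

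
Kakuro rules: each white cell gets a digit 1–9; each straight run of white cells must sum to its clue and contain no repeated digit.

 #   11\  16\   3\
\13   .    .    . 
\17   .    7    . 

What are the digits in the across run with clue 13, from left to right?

3 9 1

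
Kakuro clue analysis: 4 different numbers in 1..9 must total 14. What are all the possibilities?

{1,2,3,8}; {1,2,4,7}; {1,2,5,6}; {1,3,4,6}; {2,3,4,5}

4 distinct digits from 1–9 sum between 10 and 30.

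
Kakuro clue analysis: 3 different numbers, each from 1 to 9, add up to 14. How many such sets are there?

3 distinct digits from 1–9 sum between 6 and 24.

8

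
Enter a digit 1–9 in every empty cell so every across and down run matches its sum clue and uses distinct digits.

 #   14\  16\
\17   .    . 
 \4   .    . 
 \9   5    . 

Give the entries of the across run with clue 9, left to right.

5, 4

17 in 2 cells must be {8,9}; 4 in 2 cells must be {1,3}.
Given what's placed, R1C1 must be 8 to fit the 17 across and 14 down.
R1C2 = 17 − 8 = 9 completes the 17 across.
R2C1 = 14 − 13 = 1 completes the 14 down.
R2C2 = 4 − 1 = 3 completes the 4 across.
R3C2 = 9 − 5 = 4 completes the 9 across.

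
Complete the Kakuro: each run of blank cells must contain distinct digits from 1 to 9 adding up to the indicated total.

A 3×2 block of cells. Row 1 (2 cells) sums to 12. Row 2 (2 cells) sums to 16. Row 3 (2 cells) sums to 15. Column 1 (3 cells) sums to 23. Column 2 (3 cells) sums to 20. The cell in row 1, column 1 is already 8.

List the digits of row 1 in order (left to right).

16 in 2 cells must be {7,9}; 23 in 3 cells must be {6,8,9}.
(1,2) = 12 − 8 = 4 completes the 12 across.
(2,1) = 9: the only remaining digit allowed by both the 16 across and the 23 down.
(2,2) = 16 − 9 = 7 completes the 16 across.
(3,1) = 23 − 17 = 6 completes the 23 down.
(3,2) = 15 − 6 = 9 completes the 15 across.

8 4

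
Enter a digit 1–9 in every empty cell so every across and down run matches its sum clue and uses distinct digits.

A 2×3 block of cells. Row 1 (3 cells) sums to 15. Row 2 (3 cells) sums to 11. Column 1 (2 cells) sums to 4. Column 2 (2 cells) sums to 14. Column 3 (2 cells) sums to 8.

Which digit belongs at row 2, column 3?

2

4 in 2 cells must be {1,3}.
Nothing is forced directly, so branch on (2,2), whose candidates are 5 or 6 or 8. If (2,2) = 5: that forces (1,2) = 9, after which (2,1) would have to be in {2,4} for the 11 across but in {1,3} for the 4 down — contradiction. If (2,2) = 8: that forces (1,2) = 6, (2,1) = 1, (2,3) = 2, after which (1,1) would have to be in {1,2,4,5,7,8} for the 15 across but in {3} for the 4 down — contradiction. So (2,2) = 6.
(1,2) = 14 − 6 = 8 completes the 14 down.
Nothing is forced directly, so branch on (1,1), whose candidates are 1 or 3. If (1,1) = 3: then (1,3) would have to be in {4} for the 15 across but in {1,2,3,5,6,7} for the 8 down — contradiction. So (1,1) = 1.
(1,3) = 15 − 9 = 6 completes the 15 across.
(2,1) = 4 − 1 = 3 completes the 4 down.
(2,3) = 11 − 9 = 2 completes the 11 across.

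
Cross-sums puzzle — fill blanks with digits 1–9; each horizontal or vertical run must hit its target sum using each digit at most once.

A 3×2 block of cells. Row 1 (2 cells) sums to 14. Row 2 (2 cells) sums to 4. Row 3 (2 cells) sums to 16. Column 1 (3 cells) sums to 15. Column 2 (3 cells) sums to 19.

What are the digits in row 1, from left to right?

4 in 2 cells must be {1,3}; 16 in 2 cells must be {7,9}.
The 4 across and the 19 down share only 3, so (2,2) = 3.
Given what's placed, (1,2) must be 9 to fit the 14 across and 19 down.
(2,1) = 4 − 3 = 1 completes the 4 across.
(3,1) = 9: the only remaining digit allowed by both the 16 across and the 15 down.
(3,2) = 16 − 9 = 7 completes the 16 across.
(1,1) = 14 − 9 = 5 completes the 14 across.

5 9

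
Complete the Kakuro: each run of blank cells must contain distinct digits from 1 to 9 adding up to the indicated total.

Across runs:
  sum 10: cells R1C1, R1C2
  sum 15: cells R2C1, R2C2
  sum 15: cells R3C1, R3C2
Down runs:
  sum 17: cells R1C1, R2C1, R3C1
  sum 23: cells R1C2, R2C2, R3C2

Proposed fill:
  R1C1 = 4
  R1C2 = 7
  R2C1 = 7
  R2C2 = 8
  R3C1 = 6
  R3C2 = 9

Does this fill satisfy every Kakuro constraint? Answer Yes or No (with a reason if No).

No — the across run R1C1–R1C2 sums to 11, not 10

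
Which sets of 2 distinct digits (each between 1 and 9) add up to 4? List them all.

2 distinct digits from 1–9 sum between 3 and 17.
Only one set works: {1,3}.

{1,3}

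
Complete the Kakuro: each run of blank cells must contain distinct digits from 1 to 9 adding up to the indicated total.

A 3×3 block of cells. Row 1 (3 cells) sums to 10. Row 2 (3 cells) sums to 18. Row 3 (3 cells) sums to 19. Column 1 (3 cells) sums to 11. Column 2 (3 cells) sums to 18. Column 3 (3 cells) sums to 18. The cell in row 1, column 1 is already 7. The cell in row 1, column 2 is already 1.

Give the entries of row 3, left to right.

3, 9, 7

(1,3) = 10 − 8 = 2 completes the 10 across.
Given what's placed, (3,1) must be 3 to fit the 19 across and 11 down.
Given what's placed, (3,2) must be 9 to fit the 19 across and 18 down.
(3,3) = 19 − 12 = 7 completes the 19 across.
(2,1) = 11 − 10 = 1 completes the 11 down.
(2,2) = 18 − 10 = 8 completes the 18 down.
(2,3) = 18 − 9 = 9 completes the 18 across.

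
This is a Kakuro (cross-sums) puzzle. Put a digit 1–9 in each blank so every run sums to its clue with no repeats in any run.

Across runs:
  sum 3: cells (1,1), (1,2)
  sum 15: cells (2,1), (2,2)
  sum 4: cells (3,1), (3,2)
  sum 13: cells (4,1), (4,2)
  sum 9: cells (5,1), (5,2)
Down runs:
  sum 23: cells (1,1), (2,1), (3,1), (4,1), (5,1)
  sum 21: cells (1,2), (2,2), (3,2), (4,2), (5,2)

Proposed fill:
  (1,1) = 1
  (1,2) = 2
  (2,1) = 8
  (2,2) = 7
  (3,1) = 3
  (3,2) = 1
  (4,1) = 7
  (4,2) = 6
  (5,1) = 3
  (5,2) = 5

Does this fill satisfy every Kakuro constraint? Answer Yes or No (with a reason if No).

No — the across run (5,1)–(5,2) sums to 8, not 9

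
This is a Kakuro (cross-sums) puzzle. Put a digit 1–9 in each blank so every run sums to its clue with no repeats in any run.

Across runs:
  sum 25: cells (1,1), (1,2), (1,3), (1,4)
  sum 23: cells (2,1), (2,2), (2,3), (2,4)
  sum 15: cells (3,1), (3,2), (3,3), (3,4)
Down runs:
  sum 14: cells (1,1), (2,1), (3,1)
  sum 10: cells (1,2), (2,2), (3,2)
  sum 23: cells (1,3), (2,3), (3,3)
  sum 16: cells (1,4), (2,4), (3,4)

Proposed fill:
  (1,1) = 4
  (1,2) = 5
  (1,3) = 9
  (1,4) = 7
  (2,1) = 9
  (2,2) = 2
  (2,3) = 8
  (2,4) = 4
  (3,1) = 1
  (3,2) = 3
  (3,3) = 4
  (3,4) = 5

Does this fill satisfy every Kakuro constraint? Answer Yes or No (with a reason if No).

No — the across run (3,1)–(3,4) sums to 13, not 15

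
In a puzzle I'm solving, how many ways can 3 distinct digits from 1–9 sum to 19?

3 distinct digits from 1–9 sum between 6 and 24.
Enumerating: {2,8,9}, {3,7,9}, {4,6,9}, {4,7,8}, {5,6,8}.

5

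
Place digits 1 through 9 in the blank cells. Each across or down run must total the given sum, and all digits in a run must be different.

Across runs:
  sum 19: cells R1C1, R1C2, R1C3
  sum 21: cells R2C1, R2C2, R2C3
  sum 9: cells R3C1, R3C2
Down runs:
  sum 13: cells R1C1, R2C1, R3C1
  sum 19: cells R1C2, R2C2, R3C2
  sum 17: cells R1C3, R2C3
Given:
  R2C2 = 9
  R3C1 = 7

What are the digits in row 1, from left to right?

17 in 2 cells must be {8,9}.
R2C3 = 8: the only remaining digit allowed by both the 21 across and the 17 down.
R3C2 = 9 − 7 = 2 completes the 9 across.
R1C2 = 19 − 11 = 8 completes the 19 down.
R1C3 = 17 − 8 = 9 completes the 17 down.
R2C1 = 21 − 17 = 4 completes the 21 across.
R1C1 = 19 − 17 = 2 completes the 19 across.

2, 8, 9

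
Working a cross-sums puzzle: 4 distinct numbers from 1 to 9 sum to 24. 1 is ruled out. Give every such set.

4 distinct digits from 1–9 sum between 10 and 30.
Dropping sets that contain 1.

{2,5,8,9}; {2,6,7,9}; {3,4,8,9}; {3,5,7,9}; {3,6,7,8}; {4,5,6,9}; {4,5,7,8}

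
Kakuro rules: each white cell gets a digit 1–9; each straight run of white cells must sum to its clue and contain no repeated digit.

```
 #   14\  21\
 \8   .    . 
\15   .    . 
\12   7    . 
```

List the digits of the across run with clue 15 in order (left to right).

R2C1 = 6: the only remaining digit allowed by both the 15 across and the 14 down.
R2C2 = 15 − 6 = 9 completes the 15 across.
R3C2 = 12 − 7 = 5 completes the 12 across.
R1C1 = 14 − 13 = 1 completes the 14 down.
R1C2 = 8 − 1 = 7 completes the 8 across.

6, 9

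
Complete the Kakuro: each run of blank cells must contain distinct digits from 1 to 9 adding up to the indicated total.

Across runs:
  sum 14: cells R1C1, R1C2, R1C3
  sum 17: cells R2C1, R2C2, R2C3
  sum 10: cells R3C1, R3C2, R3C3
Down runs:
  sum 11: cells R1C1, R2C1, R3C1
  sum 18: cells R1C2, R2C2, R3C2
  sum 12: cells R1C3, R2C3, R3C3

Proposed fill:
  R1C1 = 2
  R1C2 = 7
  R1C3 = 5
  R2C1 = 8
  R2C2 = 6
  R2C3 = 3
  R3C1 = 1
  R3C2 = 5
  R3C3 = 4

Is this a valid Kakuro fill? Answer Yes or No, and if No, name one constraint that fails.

Across: 2+7+5=14; 8+6+3=17; 1+5+4=10. Down: 2+8+1=11; 7+6+5=18; 5+3+4=12. No digit repeats within any run.

Yes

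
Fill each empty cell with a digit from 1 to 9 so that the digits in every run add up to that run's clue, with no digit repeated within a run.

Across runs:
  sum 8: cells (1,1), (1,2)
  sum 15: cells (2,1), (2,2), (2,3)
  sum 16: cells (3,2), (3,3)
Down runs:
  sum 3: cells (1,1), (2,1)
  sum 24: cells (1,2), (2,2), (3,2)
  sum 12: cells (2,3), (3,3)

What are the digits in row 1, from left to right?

16 in 2 cells must be {7,9}; 3 in 2 cells must be {1,2}; 24 in 3 cells must be {7,8,9}.
The 8 across and the 24 down share only 7, so (1,2) = 7.
(3,2) = 9: the only remaining digit allowed by both the 16 across and the 24 down.
(3,3) = 16 − 9 = 7 completes the 16 across.
(1,1) = 8 − 7 = 1 completes the 8 across.
(2,1) = 3 − 1 = 2 completes the 3 down.
(2,2) = 24 − 16 = 8 completes the 24 down.
(2,3) = 15 − 10 = 5 completes the 15 across.

1 7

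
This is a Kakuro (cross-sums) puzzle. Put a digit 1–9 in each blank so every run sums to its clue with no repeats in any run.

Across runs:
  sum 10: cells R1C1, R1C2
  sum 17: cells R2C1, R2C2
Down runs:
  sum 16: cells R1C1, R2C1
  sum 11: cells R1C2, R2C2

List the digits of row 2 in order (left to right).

17 in 2 cells must be {8,9}; 16 in 2 cells must be {7,9}.
The 17 across and the 16 down share only 9, so R2C1 = 9.
R2C2 = 17 − 9 = 8 completes the 17 across.
R1C1 = 16 − 9 = 7 completes the 16 down.
R1C2 = 10 − 7 = 3 completes the 10 across.

9 8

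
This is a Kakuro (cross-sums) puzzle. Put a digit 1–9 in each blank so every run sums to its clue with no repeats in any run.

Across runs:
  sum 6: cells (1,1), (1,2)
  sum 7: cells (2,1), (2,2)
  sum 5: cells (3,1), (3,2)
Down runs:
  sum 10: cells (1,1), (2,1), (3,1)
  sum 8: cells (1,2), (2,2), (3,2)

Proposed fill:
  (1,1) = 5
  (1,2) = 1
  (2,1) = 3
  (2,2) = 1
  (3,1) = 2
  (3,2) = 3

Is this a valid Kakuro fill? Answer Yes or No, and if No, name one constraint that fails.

No — the down run (1,2)–(3,2) sums to 5, not 8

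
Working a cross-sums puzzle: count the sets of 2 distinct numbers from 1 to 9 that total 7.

3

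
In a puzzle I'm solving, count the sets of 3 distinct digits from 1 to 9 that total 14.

8

3 distinct digits from 1–9 sum between 6 and 24.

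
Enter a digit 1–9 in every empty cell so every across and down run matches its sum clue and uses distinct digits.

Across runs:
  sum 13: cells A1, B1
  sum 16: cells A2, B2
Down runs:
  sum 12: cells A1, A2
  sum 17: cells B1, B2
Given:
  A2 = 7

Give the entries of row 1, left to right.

16 in 2 cells must be {7,9}; 17 in 2 cells must be {8,9}.
A1 = 12 − 7 = 5 completes the 12 down.
B1 = 13 − 5 = 8 completes the 13 across.
B2 = 16 − 7 = 9 completes the 16 across.

5 8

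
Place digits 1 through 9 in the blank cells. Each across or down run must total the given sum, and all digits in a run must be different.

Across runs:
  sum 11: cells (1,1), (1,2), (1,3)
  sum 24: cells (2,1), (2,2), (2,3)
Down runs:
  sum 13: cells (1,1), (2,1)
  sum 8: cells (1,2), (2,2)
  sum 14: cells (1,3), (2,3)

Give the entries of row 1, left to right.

24 in 3 cells must be {7,8,9}.
The 24 across and the 8 down share only 7, so (2,2) = 7.
(1,2) = 8 − 7 = 1 completes the 8 down.
Nothing is forced directly, so branch on (1,3), whose candidates are 6 or 8. If (1,3) = 8: then (1,1) would have to be in {2} for the 11 across but in {4,5,6,7,8,9} for the 13 down — contradiction. So (1,3) = 6.
(1,1) = 11 − 7 = 4 completes the 11 across.
(2,1) = 13 − 4 = 9 completes the 13 down.
(2,3) = 24 − 16 = 8 completes the 24 across.

4 1 6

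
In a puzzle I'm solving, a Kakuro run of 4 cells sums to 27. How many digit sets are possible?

3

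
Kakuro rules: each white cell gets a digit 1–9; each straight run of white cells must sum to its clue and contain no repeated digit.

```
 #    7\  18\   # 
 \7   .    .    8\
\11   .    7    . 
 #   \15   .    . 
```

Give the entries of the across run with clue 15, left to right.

8, 7

Nothing is forced directly, so branch on R3C3, whose candidates are 6 or 7. If R3C3 = 6: then R2C3 would have to be in {1,3} for the 11 across but in {2} for the 8 down — contradiction. So R3C3 = 7.
R2C3 = 8 − 7 = 1 completes the 8 down.
R3C2 = 15 − 7 = 8 completes the 15 across.
R1C2 = 18 − 15 = 3 completes the 18 down.
R2C1 = 11 − 8 = 3 completes the 11 across.
R1C1 = 7 − 3 = 4 completes the 7 across.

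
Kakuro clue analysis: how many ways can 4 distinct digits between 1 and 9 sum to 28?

2

4 distinct digits from 1–9 sum between 10 and 30.
Enumerating: {4,7,8,9}, {5,6,8,9}.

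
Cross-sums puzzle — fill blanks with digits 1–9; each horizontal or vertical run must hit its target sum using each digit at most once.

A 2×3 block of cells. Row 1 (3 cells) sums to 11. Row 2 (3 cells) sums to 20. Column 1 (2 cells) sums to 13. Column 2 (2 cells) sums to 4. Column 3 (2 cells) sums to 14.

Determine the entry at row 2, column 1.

9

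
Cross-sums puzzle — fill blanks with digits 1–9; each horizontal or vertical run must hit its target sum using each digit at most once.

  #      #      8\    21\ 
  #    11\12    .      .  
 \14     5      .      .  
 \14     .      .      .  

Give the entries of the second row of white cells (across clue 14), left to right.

R3C1 = 11 − 5 = 6 completes the 11 down.
No cell is forced outright now. R3C3 can only be 5 or 7 (the digits allowed by both its 14 across and its 21 down). If R3C3 = 5: that forces R2C3 = 7, R3C2 = 3, R1C2 = 4, after which R1C3 would have to be in {8} for the 12 across but in {9} for the 21 down — contradiction. So R3C3 = 7.
R3C2 = 14 − 13 = 1 completes the 14 across.
No cell is forced outright now. R2C3 can only be 6 or 8 (the digits allowed by both its 14 across and its 21 down). If R2C3 = 8: then R1C3 would have to be in {3,4,5,7,8,9} for the 12 across but in {6} for the 21 down — contradiction. So R2C3 = 6.
R1C3 = 21 − 13 = 8 completes the 21 down.
R2C2 = 14 − 11 = 3 completes the 14 across.
R1C2 = 12 − 8 = 4 completes the 12 across.

5 3 6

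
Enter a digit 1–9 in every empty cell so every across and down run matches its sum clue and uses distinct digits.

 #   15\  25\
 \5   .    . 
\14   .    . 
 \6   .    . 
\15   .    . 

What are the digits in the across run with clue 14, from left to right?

5 9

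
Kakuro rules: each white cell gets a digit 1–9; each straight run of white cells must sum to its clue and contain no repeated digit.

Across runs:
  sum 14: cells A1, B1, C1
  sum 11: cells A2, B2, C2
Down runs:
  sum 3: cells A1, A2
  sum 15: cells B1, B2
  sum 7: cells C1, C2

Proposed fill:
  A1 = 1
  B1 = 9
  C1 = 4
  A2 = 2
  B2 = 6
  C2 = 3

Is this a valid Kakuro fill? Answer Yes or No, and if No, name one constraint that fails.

Across: 1+9+4=14; 2+6+3=11. Down: 1+2=3; 9+6=15; 4+3=7. No digit repeats within any run.

Yes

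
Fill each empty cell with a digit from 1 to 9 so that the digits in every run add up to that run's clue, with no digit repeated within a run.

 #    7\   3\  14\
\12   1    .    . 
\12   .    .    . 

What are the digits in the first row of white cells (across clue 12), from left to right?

3 in 2 cells must be {1,2}.
Given what's placed, R1C2 must be 2 to fit the 12 across and 3 down.
R1C3 = 12 − 3 = 9 completes the 12 across.
R2C1 = 7 − 1 = 6 completes the 7 down.
R2C2 = 3 − 2 = 1 completes the 3 down.
R2C3 = 12 − 7 = 5 completes the 12 across.

1 2 9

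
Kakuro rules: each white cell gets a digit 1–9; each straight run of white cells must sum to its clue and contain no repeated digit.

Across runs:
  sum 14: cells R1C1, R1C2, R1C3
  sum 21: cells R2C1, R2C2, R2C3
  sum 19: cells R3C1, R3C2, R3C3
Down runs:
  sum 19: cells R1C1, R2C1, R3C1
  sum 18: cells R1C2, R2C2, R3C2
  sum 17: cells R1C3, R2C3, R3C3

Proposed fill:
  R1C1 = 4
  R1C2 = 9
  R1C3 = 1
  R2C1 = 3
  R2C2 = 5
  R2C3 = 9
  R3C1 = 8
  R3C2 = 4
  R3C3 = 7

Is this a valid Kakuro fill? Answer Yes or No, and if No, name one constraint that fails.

No — the across run R2C1–R2C3 sums to 17, not 21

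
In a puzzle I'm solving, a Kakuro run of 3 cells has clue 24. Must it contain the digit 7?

Yes

The only way to make 24 from 3 distinct digits is {7,8,9}, which contains 7.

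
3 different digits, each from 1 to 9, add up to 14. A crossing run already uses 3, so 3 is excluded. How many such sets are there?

3 distinct digits from 1–9 sum between 6 and 24.
Dropping sets that contain 3.
Enumerating: {1,4,9}, {1,5,8}, {1,6,7}, {2,4,8}, {2,5,7}.

5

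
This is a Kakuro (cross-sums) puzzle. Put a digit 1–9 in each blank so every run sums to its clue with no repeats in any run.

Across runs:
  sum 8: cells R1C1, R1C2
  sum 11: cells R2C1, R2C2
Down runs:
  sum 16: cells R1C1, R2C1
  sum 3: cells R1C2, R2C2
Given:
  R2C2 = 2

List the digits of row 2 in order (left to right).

16 in 2 cells must be {7,9}; 3 in 2 cells must be {1,2}.
R1C1 = 7: only digit in both the 8-across and 16-down candidate sets.
R1C2 = 8 − 7 = 1 completes the 8 across.
R2C1 = 11 − 2 = 9 completes the 11 across.

9, 2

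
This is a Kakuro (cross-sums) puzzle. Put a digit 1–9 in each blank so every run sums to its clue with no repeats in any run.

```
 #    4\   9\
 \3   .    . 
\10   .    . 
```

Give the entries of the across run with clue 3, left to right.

1 2

3 in 2 cells must be {1,2}; 4 in 2 cells must be {1,3}.
The 3 across and the 4 down share only 1, so R1C1 = 1.
R1C2 = 3 − 1 = 2 completes the 3 across.
R2C1 = 4 − 1 = 3 completes the 4 down.
R2C2 = 10 − 3 = 7 completes the 10 across.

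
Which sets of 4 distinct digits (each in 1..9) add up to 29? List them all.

{5,7,8,9}

4 distinct digits from 1–9 sum between 10 and 30.
Only one set works: {5,7,8,9}.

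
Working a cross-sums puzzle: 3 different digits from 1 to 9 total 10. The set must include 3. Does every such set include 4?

Counterexample: {1,3,6} sums to 10 under that restriction without using 4.

No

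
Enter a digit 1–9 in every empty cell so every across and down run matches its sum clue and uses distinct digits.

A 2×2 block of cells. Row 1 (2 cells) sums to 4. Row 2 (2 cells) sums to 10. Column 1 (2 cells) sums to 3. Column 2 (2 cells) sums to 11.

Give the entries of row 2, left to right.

4 in 2 cells must be {1,3}; 3 in 2 cells must be {1,2}.
The 4 across and the 3 down share only 1, so (1,1) = 1.
(1,2) = 4 − 1 = 3 completes the 4 across.
(2,1) = 3 − 1 = 2 completes the 3 down.
(2,2) = 10 − 2 = 8 completes the 10 across.

2, 8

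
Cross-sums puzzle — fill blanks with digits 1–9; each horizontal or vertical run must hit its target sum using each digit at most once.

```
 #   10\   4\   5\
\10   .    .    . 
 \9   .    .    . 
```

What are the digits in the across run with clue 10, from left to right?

6, 1, 3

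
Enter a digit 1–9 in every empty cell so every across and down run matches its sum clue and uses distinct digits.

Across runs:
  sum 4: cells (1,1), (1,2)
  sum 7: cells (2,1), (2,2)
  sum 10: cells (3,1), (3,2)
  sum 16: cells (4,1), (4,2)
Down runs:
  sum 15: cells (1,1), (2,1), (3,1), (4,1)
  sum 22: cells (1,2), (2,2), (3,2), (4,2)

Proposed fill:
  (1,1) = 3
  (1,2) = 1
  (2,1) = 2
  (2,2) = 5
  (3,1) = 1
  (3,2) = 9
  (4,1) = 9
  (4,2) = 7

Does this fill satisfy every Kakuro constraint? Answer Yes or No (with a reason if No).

Yes

Across: 3+1=4; 2+5=7; 1+9=10; 9+7=16. Down: 3+2+1+9=15; 1+5+9+7=22. No digit repeats within any run.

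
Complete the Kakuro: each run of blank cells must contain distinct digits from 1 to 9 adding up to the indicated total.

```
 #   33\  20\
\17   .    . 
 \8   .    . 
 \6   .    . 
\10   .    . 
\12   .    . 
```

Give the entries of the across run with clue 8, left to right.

5 3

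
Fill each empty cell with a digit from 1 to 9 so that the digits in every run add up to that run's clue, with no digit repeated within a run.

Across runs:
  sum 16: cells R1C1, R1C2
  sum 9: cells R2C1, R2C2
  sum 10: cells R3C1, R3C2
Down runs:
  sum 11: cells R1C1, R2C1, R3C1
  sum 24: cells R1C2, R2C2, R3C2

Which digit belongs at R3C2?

16 in 2 cells must be {7,9}; 24 in 3 cells must be {7,8,9}.
The 16 across and the 11 down share only 7, so R1C1 = 7.
R1C2 = 16 − 7 = 9 completes the 16 across.
Nothing is forced directly, so branch on R2C1, whose candidates are 1 or 3. If R2C1 = 3: then R2C2 would have to be in {6} for the 9 across but in {7,8} for the 24 down — contradiction. So R2C1 = 1.
R2C2 = 9 − 1 = 8 completes the 9 across.
R3C1 = 11 − 8 = 3 completes the 11 down.
R3C2 = 10 − 3 = 7 completes the 10 across.

7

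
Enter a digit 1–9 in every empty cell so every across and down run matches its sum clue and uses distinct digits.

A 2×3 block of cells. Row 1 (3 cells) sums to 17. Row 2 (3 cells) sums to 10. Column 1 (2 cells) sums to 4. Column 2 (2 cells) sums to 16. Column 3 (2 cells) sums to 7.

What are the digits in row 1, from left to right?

4 in 2 cells must be {1,3}; 16 in 2 cells must be {7,9}.
The 10 across and the 16 down share only 7, so (2,2) = 7.
(1,2) = 16 − 7 = 9 completes the 16 down.
Given what's placed, (2,1) must be 1 to fit the 10 across and 4 down.
(2,3) = 10 − 8 = 2 completes the 10 across.
(1,1) = 4 − 1 = 3 completes the 4 down.
(1,3) = 17 − 12 = 5 completes the 17 across.

3, 9, 5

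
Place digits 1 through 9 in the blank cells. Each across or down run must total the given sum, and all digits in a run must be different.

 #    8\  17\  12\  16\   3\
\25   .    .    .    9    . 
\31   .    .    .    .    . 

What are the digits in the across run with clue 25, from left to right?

3 8 4 9 1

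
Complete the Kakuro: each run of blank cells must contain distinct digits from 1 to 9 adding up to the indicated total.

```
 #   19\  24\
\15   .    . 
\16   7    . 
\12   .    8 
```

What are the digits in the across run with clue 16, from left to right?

7 9

16 in 2 cells must be {7,9}; 24 in 3 cells must be {7,8,9}.
R2C2 = 16 − 7 = 9 completes the 16 across.
R3C1 = 12 − 8 = 4 completes the 12 across.
R1C1 = 19 − 11 = 8 completes the 19 down.
R1C2 = 15 − 8 = 7 completes the 15 across.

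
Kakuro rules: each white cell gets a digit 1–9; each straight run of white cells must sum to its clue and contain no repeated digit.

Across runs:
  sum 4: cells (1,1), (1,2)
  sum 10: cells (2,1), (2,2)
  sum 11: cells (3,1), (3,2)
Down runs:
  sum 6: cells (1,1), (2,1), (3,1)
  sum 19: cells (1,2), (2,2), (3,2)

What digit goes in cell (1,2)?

4 in 2 cells must be {1,3}; 6 in 3 cells must be {1,2,3}.
The 4 across and the 19 down share only 3, so (1,2) = 3.
(1,1) = 4 − 3 = 1 completes the 4 across.
Nothing is forced directly, so branch on (2,1), whose candidates are 2 or 3. If (2,1) = 2: then (2,2) would have to be in {8} for the 10 across but in {7,9} for the 19 down — contradiction. So (2,1) = 3.
(2,2) = 10 − 3 = 7 completes the 10 across.
(3,1) = 6 − 4 = 2 completes the 6 down.
(3,2) = 11 − 2 = 9 completes the 11 across.

3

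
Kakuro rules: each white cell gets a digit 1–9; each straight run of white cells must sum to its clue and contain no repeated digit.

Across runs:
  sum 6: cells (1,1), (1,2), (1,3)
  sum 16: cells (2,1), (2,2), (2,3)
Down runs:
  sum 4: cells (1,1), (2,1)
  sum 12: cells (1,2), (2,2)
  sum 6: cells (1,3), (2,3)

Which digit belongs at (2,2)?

6 in 3 cells must be {1,2,3}; 4 in 2 cells must be {1,3}.
The 6 across and the 12 down share only 3, so (1,2) = 3.
(2,2) = 12 − 3 = 9 completes the 12 down.
Given what's placed, (1,1) must be 1 to fit the 6 across and 4 down.
(1,3) = 6 − 4 = 2 completes the 6 across.
(2,1) = 4 − 1 = 3 completes the 4 down.
(2,3) = 16 − 12 = 4 completes the 16 across.

9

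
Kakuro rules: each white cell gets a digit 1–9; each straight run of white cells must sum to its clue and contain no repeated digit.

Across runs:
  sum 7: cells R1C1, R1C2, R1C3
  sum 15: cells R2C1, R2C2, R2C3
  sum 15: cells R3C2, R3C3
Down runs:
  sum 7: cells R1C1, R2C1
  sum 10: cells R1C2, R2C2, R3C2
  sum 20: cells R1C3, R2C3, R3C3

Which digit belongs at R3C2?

6

7 in 3 cells must be {1,2,4}.
Only 4 fits R1C3 under both its across sum 7 and down sum 20.
Nothing is forced directly, so branch on R3C2, whose candidates are 6 or 7. If R3C2 = 7: then R3C3 would have to be in {8} for the 15 across but in {7,9} for the 20 down — contradiction. So R3C2 = 6.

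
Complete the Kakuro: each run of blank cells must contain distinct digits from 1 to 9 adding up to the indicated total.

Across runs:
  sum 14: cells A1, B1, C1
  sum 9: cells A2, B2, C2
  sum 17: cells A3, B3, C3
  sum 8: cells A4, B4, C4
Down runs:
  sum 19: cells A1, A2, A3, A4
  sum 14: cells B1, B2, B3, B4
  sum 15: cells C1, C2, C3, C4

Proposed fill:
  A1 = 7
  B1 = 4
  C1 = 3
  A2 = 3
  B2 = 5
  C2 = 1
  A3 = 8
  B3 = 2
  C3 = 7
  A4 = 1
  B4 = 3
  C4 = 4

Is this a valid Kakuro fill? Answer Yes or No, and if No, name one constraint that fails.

Yes

Across: 7+4+3=14; 3+5+1=9; 8+2+7=17; 1+3+4=8. Down: 7+3+8+1=19; 4+5+2+3=14; 3+1+7+4=15. No digit repeats within any run.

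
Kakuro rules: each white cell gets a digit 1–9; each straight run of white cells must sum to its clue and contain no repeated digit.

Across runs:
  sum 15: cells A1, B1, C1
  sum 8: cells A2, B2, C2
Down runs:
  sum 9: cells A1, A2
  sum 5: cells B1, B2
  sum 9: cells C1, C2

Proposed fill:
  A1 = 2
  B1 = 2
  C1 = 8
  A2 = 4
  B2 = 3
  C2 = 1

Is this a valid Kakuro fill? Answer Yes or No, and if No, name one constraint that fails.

No — the across run A1–C1 sums to 12, not 15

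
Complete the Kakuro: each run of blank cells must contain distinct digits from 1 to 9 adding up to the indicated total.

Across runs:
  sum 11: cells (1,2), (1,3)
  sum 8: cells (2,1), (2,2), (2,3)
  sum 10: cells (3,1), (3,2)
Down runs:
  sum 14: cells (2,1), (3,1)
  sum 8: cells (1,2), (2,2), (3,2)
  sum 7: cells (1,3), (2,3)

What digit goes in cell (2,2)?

2

The 8 across and the 14 down share only 5, so (2,1) = 5.
(3,1) = 14 − 5 = 9 completes the 14 down.
(3,2) = 10 − 9 = 1 completes the 10 across.
(2,2) = 2: the only remaining digit allowed by both the 8 across and the 8 down.
(2,3) = 8 − 7 = 1 completes the 8 across.
(1,2) = 8 − 3 = 5 completes the 8 down.
(1,3) = 11 − 5 = 6 completes the 11 across.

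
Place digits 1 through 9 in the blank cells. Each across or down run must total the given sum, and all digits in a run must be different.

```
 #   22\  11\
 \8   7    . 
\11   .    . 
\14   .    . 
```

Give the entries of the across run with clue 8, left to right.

R1C2 = 8 − 7 = 1 completes the 8 across.
Nothing is forced directly, so branch on R2C1, whose candidates are 6 or 9. If R2C1 = 6: then R2C2 would have to be in {5} for the 11 across but in {2,3,4,6,7,8} for the 11 down — contradiction. So R2C1 = 9.
R2C2 = 11 − 9 = 2 completes the 11 across.
R3C1 = 22 − 16 = 6 completes the 22 down.
R3C2 = 14 − 6 = 8 completes the 14 across.

7 1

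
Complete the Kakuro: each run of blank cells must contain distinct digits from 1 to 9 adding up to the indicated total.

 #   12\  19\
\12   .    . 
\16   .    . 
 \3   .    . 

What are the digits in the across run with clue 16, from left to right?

16 in 2 cells must be {7,9}; 3 in 2 cells must be {1,2}.
The 3 across and the 19 down share only 2, so R3C2 = 2.
Given what's placed, R2C2 must be 9 to fit the 16 across and 19 down.
R3C1 = 3 − 2 = 1 completes the 3 across.
R1C2 = 19 − 11 = 8 completes the 19 down.
R2C1 = 16 − 9 = 7 completes the 16 across.
R1C1 = 12 − 8 = 4 completes the 12 across.

7 9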